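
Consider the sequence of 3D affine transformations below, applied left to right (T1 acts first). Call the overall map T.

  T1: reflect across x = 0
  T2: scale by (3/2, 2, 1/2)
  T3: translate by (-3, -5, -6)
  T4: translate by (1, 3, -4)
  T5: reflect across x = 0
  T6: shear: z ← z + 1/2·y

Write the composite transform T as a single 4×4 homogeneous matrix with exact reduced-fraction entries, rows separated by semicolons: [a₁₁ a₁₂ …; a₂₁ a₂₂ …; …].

T1 = [-1 0 0 0; 0 1 0 0; 0 0 1 0; 0 0 0 1]
T2·T1 = [-3/2 0 0 0; 0 2 0 0; 0 0 1/2 0; 0 0 0 1]
T3·…·T1 = [-3/2 0 0 -3; 0 2 0 -5; 0 0 1/2 -6; 0 0 0 1]
T4·…·T1 = [-3/2 0 0 -2; 0 2 0 -2; 0 0 1/2 -10; 0 0 0 1]
T5·…·T1 = [3/2 0 0 2; 0 2 0 -2; 0 0 1/2 -10; 0 0 0 1]
T6·…·T1 = [3/2 0 0 2; 0 2 0 -2; 0 1 1/2 -11; 0 0 0 1]

T = [3/2 0 0 2; 0 2 0 -2; 0 1 1/2 -11; 0 0 0 1]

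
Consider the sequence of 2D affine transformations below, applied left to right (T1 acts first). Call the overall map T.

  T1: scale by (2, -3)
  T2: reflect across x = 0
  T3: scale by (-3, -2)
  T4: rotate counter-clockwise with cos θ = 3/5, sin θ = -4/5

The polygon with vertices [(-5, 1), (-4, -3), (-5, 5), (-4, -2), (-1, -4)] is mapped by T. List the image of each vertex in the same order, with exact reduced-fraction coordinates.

T1 scale by (2, -3): (-5, 1) → (-10, -3); (-4, -3) → (-8, 9); (-5, 5) → (-10, -15); (-4, -2) → (-8, 6); (-1, -4) → (-2, 12)
T2 reflect across x = 0: (-10, -3) → (10, -3); (-8, 9) → (8, 9); (-10, -15) → (10, -15); (-8, 6) → (8, 6); (-2, 12) → (2, 12)
T3 scale by (-3, -2): (10, -3) → (-30, 6); (8, 9) → (-24, -18); (10, -15) → (-30, 30); (8, 6) → (-24, -12); (2, 12) → (-6, -24)
T4 rotate counter-clockwise with cos θ = 3/5, sin θ = -4/5: (-30, 6) → (-66/5, 138/5); (-24, -18) → (-144/5, 42/5); (-30, 30) → (6, 42); (-24, -12) → (-24, 12); (-6, -24) → (-114/5, -48/5)

image vertices: (-66/5, 138/5), (-144/5, 42/5), (6, 42), (-24, 12), (-114/5, -48/5)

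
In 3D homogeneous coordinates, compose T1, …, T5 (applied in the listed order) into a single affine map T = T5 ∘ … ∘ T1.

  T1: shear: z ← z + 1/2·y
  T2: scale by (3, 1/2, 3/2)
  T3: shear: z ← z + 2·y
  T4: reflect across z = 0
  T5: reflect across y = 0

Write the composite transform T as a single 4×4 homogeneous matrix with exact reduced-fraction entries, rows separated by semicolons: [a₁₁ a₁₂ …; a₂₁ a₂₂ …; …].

T1 = [1 0 0 0; 0 1 0 0; 0 1/2 1 0; 0 0 0 1]
T2·T1 = [3 0 0 0; 0 1/2 0 0; 0 3/4 3/2 0; 0 0 0 1]
T3·…·T1 = [3 0 0 0; 0 1/2 0 0; 0 7/4 3/2 0; 0 0 0 1]
T4·…·T1 = [3 0 0 0; 0 1/2 0 0; 0 -7/4 -3/2 0; 0 0 0 1]
T5·…·T1 = [3 0 0 0; 0 -1/2 0 0; 0 -7/4 -3/2 0; 0 0 0 1]

T = [3 0 0 0; 0 -1/2 0 0; 0 -7/4 -3/2 0; 0 0 0 1]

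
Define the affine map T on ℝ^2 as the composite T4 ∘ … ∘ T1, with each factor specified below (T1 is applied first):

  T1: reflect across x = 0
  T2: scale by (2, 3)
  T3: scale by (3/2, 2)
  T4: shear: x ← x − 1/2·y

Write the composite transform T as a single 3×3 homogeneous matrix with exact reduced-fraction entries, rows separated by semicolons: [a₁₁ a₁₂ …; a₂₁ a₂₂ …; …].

T = [-3 -3 0; 0 6 0; 0 0 1]

T1 = [-1 0 0; 0 1 0; 0 0 1]
T2·T1 = [-2 0 0; 0 3 0; 0 0 1]
T3·…·T1 = [-3 0 0; 0 6 0; 0 0 1]
T4·…·T1 = [-3 -3 0; 0 6 0; 0 0 1]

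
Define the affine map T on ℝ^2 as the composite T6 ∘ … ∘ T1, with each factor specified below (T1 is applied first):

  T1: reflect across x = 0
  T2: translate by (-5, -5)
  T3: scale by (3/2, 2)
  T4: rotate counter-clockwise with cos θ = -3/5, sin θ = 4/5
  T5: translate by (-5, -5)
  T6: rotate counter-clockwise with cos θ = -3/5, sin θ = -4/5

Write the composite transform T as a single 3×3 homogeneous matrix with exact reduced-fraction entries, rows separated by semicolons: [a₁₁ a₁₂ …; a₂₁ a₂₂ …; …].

T = [-3/2 0 -17/2; 0 2 -3; 0 0 1]

T1 = [-1 0 0; 0 1 0; 0 0 1]
T2·T1 = [-1 0 -5; 0 1 -5; 0 0 1]
T3·…·T1 = [-3/2 0 -15/2; 0 2 -10; 0 0 1]
T4·…·T1 = [9/10 -8/5 25/2; -6/5 -6/5 0; 0 0 1]
T5·…·T1 = [9/10 -8/5 15/2; -6/5 -6/5 -5; 0 0 1]
T6·…·T1 = [-3/2 0 -17/2; 0 2 -3; 0 0 1]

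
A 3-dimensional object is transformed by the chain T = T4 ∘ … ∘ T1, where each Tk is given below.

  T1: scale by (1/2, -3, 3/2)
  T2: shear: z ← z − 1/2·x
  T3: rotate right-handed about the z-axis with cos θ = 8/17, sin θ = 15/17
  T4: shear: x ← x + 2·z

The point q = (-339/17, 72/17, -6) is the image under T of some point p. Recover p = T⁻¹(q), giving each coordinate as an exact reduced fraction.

p = (0, -3, -4)

T1 = [1/2 0 0 0; 0 -3 0 0; 0 0 3/2 0; 0 0 0 1]
T2·T1 = [1/2 0 0 0; 0 -3 0 0; -1/4 0 3/2 0; 0 0 0 1]
T3·…·T1 = [4/17 45/17 0 0; 15/34 -24/17 0 0; -1/4 0 3/2 0; 0 0 0 1]
T4·…·T1 = [-9/34 45/17 3 0; 15/34 -24/17 0 0; -1/4 0 3/2 0; 0 0 0 1]
det M = -9/4; M⁻¹ = [16/17 30/17 -32/17 0; 5/17 -8/51 -10/17 0; 8/51 5/17 6/17 0; 0 0 0 1]
M⁻¹ · (-339/17, 72/17, -6)ᵀ = (0, -3, -4)ᵀ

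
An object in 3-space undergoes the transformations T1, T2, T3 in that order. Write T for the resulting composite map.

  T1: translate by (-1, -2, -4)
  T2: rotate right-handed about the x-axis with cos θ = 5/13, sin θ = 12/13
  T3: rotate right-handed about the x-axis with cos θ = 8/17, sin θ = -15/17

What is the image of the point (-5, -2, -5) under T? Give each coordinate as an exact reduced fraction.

T(p) = (-6, -691/221, -2064/221)

T1 translate by (-1, -2, -4): (-5, -2, -5) → (-6, -4, -9)
T2 rotate right-handed about the x-axis with cos θ = 5/13, sin θ = 12/13: (-6, -4, -9) → (-6, 88/13, -93/13)
T3 rotate right-handed about the x-axis with cos θ = 8/17, sin θ = -15/17: (-6, 88/13, -93/13) → (-6, -691/221, -2064/221)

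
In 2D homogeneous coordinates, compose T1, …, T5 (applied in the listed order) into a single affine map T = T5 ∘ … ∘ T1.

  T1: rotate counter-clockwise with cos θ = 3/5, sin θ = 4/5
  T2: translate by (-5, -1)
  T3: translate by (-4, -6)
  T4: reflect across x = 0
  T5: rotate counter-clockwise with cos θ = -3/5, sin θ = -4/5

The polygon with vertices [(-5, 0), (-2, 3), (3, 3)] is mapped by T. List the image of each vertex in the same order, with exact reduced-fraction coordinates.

T1 rotate counter-clockwise with cos θ = 3/5, sin θ = 4/5: (-5, 0) → (-3, -4); (-2, 3) → (-18/5, 1/5); (3, 3) → (-3/5, 21/5)
T2 translate by (-5, -1): (-3, -4) → (-8, -5); (-18/5, 1/5) → (-43/5, -4/5); (-3/5, 21/5) → (-28/5, 16/5)
T3 translate by (-4, -6): (-8, -5) → (-12, -11); (-43/5, -4/5) → (-63/5, -34/5); (-28/5, 16/5) → (-48/5, -14/5)
T4 reflect across x = 0: (-12, -11) → (12, -11); (-63/5, -34/5) → (63/5, -34/5); (-48/5, -14/5) → (48/5, -14/5)
T5 rotate counter-clockwise with cos θ = -3/5, sin θ = -4/5: (12, -11) → (-16, -3); (63/5, -34/5) → (-13, -6); (48/5, -14/5) → (-8, -6)

image vertices: (-16, -3), (-13, -6), (-8, -6)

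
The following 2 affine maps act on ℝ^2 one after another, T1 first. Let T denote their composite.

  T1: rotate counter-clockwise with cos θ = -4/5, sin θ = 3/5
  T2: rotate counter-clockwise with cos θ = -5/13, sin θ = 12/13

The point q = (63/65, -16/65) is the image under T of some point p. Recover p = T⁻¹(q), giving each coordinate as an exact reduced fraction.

p = (0, 1)

T1 = [-4/5 -3/5 0; 3/5 -4/5 0; 0 0 1]
T2·T1 = [-16/65 63/65 0; -63/65 -16/65 0; 0 0 1]
det M = 1; M⁻¹ = [-16/65 -63/65 0; 63/65 -16/65 0; 0 0 1]
M⁻¹ · (63/65, -16/65)ᵀ = (0, 1)ᵀ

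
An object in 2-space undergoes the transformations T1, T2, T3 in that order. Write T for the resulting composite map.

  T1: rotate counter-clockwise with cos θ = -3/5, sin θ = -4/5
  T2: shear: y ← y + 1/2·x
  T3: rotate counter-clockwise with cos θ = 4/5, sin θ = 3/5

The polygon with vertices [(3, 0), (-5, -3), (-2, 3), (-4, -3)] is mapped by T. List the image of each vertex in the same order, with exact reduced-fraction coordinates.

T1 rotate counter-clockwise with cos θ = -3/5, sin θ = -4/5: (3, 0) → (-9/5, -12/5); (-5, -3) → (3/5, 29/5); (-2, 3) → (18/5, -1/5); (-4, -3) → (0, 5)
T2 shear: y ← y + 1/2·x: (-9/5, -12/5) → (-9/5, -33/10); (3/5, 29/5) → (3/5, 61/10); (18/5, -1/5) → (18/5, 8/5); (0, 5) → (0, 5)
T3 rotate counter-clockwise with cos θ = 4/5, sin θ = 3/5: (-9/5, -33/10) → (27/50, -93/25); (3/5, 61/10) → (-159/50, 131/25); (18/5, 8/5) → (48/25, 86/25); (0, 5) → (-3, 4)

image vertices: (27/50, -93/25), (-159/50, 131/25), (48/25, 86/25), (-3, 4)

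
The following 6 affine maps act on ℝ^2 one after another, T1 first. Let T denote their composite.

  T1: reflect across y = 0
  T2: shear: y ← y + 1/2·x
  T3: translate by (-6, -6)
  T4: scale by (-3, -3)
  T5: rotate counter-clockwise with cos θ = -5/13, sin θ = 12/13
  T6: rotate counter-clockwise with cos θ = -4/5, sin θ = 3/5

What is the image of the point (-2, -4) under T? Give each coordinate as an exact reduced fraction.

T1 reflect across y = 0: (-2, -4) → (-2, 4)
T2 shear: y ← y + 1/2·x: (-2, 4) → (-2, 3)
T3 translate by (-6, -6): (-2, 3) → (-8, -3)
T4 scale by (-3, -3): (-8, -3) → (24, 9)
T5 rotate counter-clockwise with cos θ = -5/13, sin θ = 12/13: (24, 9) → (-228/13, 243/13)
T6 rotate counter-clockwise with cos θ = -4/5, sin θ = 3/5: (-228/13, 243/13) → (183/65, -1656/65)

T(p) = (183/65, -1656/65)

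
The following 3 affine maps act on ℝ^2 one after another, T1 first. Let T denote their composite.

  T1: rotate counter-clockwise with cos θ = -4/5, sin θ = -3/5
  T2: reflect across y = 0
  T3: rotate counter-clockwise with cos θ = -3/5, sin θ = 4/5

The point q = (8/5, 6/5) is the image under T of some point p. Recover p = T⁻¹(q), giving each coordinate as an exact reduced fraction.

p = (-6/5, -8/5)

T1 = [-4/5 3/5 0; -3/5 -4/5 0; 0 0 1]
T2·T1 = [-4/5 3/5 0; 3/5 4/5 0; 0 0 1]
T3·…·T1 = [0 -1 0; -1 0 0; 0 0 1]
det M = -1; M⁻¹ = [0 -1 0; -1 0 0; 0 0 1]
M⁻¹ · (8/5, 6/5)ᵀ = (-6/5, -8/5)ᵀ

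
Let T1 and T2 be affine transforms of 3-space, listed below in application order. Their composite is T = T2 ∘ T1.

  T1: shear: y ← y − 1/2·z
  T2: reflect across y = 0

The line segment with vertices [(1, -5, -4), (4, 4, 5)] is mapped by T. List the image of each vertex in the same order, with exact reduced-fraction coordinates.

image vertices: (1, 3, -4), (4, -3/2, 5)

T1 shear: y ← y − 1/2·z: (1, -5, -4) → (1, -3, -4); (4, 4, 5) → (4, 3/2, 5)
T2 reflect across y = 0: (1, -3, -4) → (1, 3, -4); (4, 3/2, 5) → (4, -3/2, 5)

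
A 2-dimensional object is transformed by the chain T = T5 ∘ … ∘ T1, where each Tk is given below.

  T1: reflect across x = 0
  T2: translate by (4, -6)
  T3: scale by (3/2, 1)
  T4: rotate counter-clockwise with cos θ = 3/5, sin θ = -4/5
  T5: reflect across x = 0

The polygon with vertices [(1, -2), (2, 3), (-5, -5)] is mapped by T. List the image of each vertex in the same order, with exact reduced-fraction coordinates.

T1 reflect across x = 0: (1, -2) → (-1, -2); (2, 3) → (-2, 3); (-5, -5) → (5, -5)
T2 translate by (4, -6): (-1, -2) → (3, -8); (-2, 3) → (2, -3); (5, -5) → (9, -11)
T3 scale by (3/2, 1): (3, -8) → (9/2, -8); (2, -3) → (3, -3); (9, -11) → (27/2, -11)
T4 rotate counter-clockwise with cos θ = 3/5, sin θ = -4/5: (9/2, -8) → (-37/10, -42/5); (3, -3) → (-3/5, -21/5); (27/2, -11) → (-7/10, -87/5)
T5 reflect across x = 0: (-37/10, -42/5) → (37/10, -42/5); (-3/5, -21/5) → (3/5, -21/5); (-7/10, -87/5) → (7/10, -87/5)

image vertices: (37/10, -42/5), (3/5, -21/5), (7/10, -87/5)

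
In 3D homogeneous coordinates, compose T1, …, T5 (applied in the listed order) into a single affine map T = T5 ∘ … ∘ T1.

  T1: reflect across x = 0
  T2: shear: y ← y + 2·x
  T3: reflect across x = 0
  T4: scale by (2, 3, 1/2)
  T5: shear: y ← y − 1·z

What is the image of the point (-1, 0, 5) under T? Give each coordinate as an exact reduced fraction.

T(p) = (-2, 7/2, 5/2)

T1 reflect across x = 0: (-1, 0, 5) → (1, 0, 5)
T2 shear: y ← y + 2·x: (1, 0, 5) → (1, 2, 5)
T3 reflect across x = 0: (1, 2, 5) → (-1, 2, 5)
T4 scale by (2, 3, 1/2): (-1, 2, 5) → (-2, 6, 5/2)
T5 shear: y ← y − 1·z: (-2, 6, 5/2) → (-2, 7/2, 5/2)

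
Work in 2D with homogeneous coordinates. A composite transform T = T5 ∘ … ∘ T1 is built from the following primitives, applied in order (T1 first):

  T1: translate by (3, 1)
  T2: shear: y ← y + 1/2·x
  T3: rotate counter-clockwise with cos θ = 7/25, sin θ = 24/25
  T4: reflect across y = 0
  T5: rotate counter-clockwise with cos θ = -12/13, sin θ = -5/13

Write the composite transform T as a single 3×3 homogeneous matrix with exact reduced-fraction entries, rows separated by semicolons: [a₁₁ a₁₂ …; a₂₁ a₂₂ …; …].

T = [-31/130 253/325 41/650; 71/65 204/325 1269/325; 0 0 1]

T1 = [1 0 3; 0 1 1; 0 0 1]
T2·T1 = [1 0 3; 1/2 1 5/2; 0 0 1]
T3·…·T1 = [-1/5 -24/25 -39/25; 11/10 7/25 179/50; 0 0 1]
T4·…·T1 = [-1/5 -24/25 -39/25; -11/10 -7/25 -179/50; 0 0 1]
T5·…·T1 = [-31/130 253/325 41/650; 71/65 204/325 1269/325; 0 0 1]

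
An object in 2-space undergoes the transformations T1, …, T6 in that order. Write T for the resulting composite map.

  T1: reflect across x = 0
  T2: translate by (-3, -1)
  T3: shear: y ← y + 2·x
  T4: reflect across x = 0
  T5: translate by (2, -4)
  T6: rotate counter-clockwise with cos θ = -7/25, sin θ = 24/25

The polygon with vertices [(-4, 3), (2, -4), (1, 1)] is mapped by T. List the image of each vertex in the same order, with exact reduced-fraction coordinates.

T1 reflect across x = 0: (-4, 3) → (4, 3); (2, -4) → (-2, -4); (1, 1) → (-1, 1)
T2 translate by (-3, -1): (4, 3) → (1, 2); (-2, -4) → (-5, -5); (-1, 1) → (-4, 0)
T3 shear: y ← y + 2·x: (1, 2) → (1, 4); (-5, -5) → (-5, -15); (-4, 0) → (-4, -8)
T4 reflect across x = 0: (1, 4) → (-1, 4); (-5, -15) → (5, -15); (-4, -8) → (4, -8)
T5 translate by (2, -4): (-1, 4) → (1, 0); (5, -15) → (7, -19); (4, -8) → (6, -12)
T6 rotate counter-clockwise with cos θ = -7/25, sin θ = 24/25: (1, 0) → (-7/25, 24/25); (7, -19) → (407/25, 301/25); (6, -12) → (246/25, 228/25)

image vertices: (-7/25, 24/25), (407/25, 301/25), (246/25, 228/25)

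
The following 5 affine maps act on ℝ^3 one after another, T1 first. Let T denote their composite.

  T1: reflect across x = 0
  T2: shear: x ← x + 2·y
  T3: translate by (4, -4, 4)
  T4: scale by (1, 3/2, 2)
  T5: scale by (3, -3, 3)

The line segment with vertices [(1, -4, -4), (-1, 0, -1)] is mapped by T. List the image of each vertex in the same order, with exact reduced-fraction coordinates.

image vertices: (-15, 36, 0), (15, 18, 18)

T1 reflect across x = 0: (1, -4, -4) → (-1, -4, -4); (-1, 0, -1) → (1, 0, -1)
T2 shear: x ← x + 2·y: (-1, -4, -4) → (-9, -4, -4); (1, 0, -1) → (1, 0, -1)
T3 translate by (4, -4, 4): (-9, -4, -4) → (-5, -8, 0); (1, 0, -1) → (5, -4, 3)
T4 scale by (1, 3/2, 2): (-5, -8, 0) → (-5, -12, 0); (5, -4, 3) → (5, -6, 6)
T5 scale by (3, -3, 3): (-5, -12, 0) → (-15, 36, 0); (5, -6, 6) → (15, 18, 18)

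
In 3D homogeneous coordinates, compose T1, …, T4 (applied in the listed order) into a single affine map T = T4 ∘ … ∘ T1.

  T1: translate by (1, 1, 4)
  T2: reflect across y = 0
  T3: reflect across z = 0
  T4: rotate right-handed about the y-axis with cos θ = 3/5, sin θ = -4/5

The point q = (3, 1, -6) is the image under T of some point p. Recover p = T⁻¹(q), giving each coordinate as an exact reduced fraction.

T1 = [1 0 0 1; 0 1 0 1; 0 0 1 4; 0 0 0 1]
T2·T1 = [1 0 0 1; 0 -1 0 -1; 0 0 1 4; 0 0 0 1]
T3·…·T1 = [1 0 0 1; 0 -1 0 -1; 0 0 -1 -4; 0 0 0 1]
T4·…·T1 = [3/5 0 4/5 19/5; 0 -1 0 -1; 4/5 0 -3/5 -8/5; 0 0 0 1]
det M = 1; M⁻¹ = [3/5 0 4/5 -1; 0 -1 0 -1; 4/5 0 -3/5 -4; 0 0 0 1]
M⁻¹ · (3, 1, -6)ᵀ = (-4, -2, 2)ᵀ

p = (-4, -2, 2)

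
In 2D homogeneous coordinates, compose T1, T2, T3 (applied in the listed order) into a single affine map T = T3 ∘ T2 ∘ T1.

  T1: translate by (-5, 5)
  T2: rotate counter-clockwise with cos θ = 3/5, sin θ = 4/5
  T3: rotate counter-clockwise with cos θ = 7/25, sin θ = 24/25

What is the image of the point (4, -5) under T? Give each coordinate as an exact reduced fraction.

T(p) = (3/5, -4/5)

T1 translate by (-5, 5): (4, -5) → (-1, 0)
T2 rotate counter-clockwise with cos θ = 3/5, sin θ = 4/5: (-1, 0) → (-3/5, -4/5)
T3 rotate counter-clockwise with cos θ = 7/25, sin θ = 24/25: (-3/5, -4/5) → (3/5, -4/5)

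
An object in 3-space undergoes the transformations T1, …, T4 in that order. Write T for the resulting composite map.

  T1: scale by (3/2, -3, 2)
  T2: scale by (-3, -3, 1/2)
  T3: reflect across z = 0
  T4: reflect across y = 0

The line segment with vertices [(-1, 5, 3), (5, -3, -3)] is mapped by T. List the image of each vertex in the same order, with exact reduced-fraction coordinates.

T1 scale by (3/2, -3, 2): (-1, 5, 3) → (-3/2, -15, 6); (5, -3, -3) → (15/2, 9, -6)
T2 scale by (-3, -3, 1/2): (-3/2, -15, 6) → (9/2, 45, 3); (15/2, 9, -6) → (-45/2, -27, -3)
T3 reflect across z = 0: (9/2, 45, 3) → (9/2, 45, -3); (-45/2, -27, -3) → (-45/2, -27, 3)
T4 reflect across y = 0: (9/2, 45, -3) → (9/2, -45, -3); (-45/2, -27, 3) → (-45/2, 27, 3)

image vertices: (9/2, -45, -3), (-45/2, 27, 3)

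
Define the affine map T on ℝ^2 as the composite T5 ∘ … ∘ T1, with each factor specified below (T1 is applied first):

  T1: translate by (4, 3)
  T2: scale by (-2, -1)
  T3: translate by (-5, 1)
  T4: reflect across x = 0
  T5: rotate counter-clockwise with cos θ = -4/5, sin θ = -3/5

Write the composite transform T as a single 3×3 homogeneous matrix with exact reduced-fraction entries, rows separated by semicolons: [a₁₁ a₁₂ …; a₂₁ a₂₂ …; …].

T = [-8/5 -3/5 -58/5; -6/5 4/5 -31/5; 0 0 1]

T1 = [1 0 4; 0 1 3; 0 0 1]
T2·T1 = [-2 0 -8; 0 -1 -3; 0 0 1]
T3·…·T1 = [-2 0 -13; 0 -1 -2; 0 0 1]
T4·…·T1 = [2 0 13; 0 -1 -2; 0 0 1]
T5·…·T1 = [-8/5 -3/5 -58/5; -6/5 4/5 -31/5; 0 0 1]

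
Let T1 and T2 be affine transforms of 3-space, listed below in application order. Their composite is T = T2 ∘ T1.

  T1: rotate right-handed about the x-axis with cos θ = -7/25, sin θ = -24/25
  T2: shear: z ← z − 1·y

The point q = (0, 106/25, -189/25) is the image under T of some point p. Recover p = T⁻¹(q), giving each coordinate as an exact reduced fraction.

p = (0, 2, 5)

T1 = [1 0 0 0; 0 -7/25 24/25 0; 0 -24/25 -7/25 0; 0 0 0 1]
T2·T1 = [1 0 0 0; 0 -7/25 24/25 0; 0 -17/25 -31/25 0; 0 0 0 1]
det M = 1; M⁻¹ = [1 0 0 0; 0 -31/25 -24/25 0; 0 17/25 -7/25 0; 0 0 0 1]
M⁻¹ · (0, 106/25, -189/25)ᵀ = (0, 2, 5)ᵀ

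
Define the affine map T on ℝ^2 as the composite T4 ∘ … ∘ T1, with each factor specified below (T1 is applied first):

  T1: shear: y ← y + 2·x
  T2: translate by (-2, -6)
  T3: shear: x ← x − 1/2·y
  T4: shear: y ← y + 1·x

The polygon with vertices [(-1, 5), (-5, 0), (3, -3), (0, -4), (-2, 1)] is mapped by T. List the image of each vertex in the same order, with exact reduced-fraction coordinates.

image vertices: (-3/2, -9/2), (1, -15), (5/2, -1/2), (3, -7), (1/2, -17/2)

T1 shear: y ← y + 2·x: (-1, 5) → (-1, 3); (-5, 0) → (-5, -10); (3, -3) → (3, 3); (0, -4) → (0, -4); (-2, 1) → (-2, -3)
T2 translate by (-2, -6): (-1, 3) → (-3, -3); (-5, -10) → (-7, -16); (3, 3) → (1, -3); (0, -4) → (-2, -10); (-2, -3) → (-4, -9)
T3 shear: x ← x − 1/2·y: (-3, -3) → (-3/2, -3); (-7, -16) → (1, -16); (1, -3) → (5/2, -3); (-2, -10) → (3, -10); (-4, -9) → (1/2, -9)
T4 shear: y ← y + 1·x: (-3/2, -3) → (-3/2, -9/2); (1, -16) → (1, -15); (5/2, -3) → (5/2, -1/2); (3, -10) → (3, -7); (1/2, -9) → (1/2, -17/2)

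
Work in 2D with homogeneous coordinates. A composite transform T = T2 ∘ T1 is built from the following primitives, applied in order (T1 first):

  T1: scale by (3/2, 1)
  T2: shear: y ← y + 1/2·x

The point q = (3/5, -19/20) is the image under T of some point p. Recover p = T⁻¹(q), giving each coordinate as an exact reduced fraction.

T1 = [3/2 0 0; 0 1 0; 0 0 1]
T2·T1 = [3/2 0 0; 3/4 1 0; 0 0 1]
det M = 3/2; M⁻¹ = [2/3 0 0; -1/2 1 0; 0 0 1]
M⁻¹ · (3/5, -19/20)ᵀ = (2/5, -5/4)ᵀ

p = (2/5, -5/4)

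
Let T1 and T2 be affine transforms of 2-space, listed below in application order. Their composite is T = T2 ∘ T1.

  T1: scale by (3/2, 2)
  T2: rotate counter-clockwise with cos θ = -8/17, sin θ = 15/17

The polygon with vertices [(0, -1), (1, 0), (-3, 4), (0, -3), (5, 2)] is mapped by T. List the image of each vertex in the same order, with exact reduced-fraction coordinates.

image vertices: (30/17, 16/17), (-12/17, 45/34), (-84/17, -263/34), (90/17, 48/17), (-120/17, 161/34)

T1 scale by (3/2, 2): (0, -1) → (0, -2); (1, 0) → (3/2, 0); (-3, 4) → (-9/2, 8); (0, -3) → (0, -6); (5, 2) → (15/2, 4)
T2 rotate counter-clockwise with cos θ = -8/17, sin θ = 15/17: (0, -2) → (30/17, 16/17); (3/2, 0) → (-12/17, 45/34); (-9/2, 8) → (-84/17, -263/34); (0, -6) → (90/17, 48/17); (15/2, 4) → (-120/17, 161/34)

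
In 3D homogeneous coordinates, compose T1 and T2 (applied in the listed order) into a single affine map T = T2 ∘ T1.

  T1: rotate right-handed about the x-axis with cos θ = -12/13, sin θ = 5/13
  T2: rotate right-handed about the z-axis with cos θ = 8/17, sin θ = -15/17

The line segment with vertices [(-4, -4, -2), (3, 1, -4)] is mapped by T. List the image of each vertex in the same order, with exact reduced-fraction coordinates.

T1 rotate right-handed about the x-axis with cos θ = -12/13, sin θ = 5/13: (-4, -4, -2) → (-4, 58/13, 4/13); (3, 1, -4) → (3, 8/13, 53/13)
T2 rotate right-handed about the z-axis with cos θ = 8/17, sin θ = -15/17: (-4, 58/13, 4/13) → (454/221, 1244/221, 4/13); (3, 8/13, 53/13) → (432/221, -521/221, 53/13)

image vertices: (454/221, 1244/221, 4/13), (432/221, -521/221, 53/13)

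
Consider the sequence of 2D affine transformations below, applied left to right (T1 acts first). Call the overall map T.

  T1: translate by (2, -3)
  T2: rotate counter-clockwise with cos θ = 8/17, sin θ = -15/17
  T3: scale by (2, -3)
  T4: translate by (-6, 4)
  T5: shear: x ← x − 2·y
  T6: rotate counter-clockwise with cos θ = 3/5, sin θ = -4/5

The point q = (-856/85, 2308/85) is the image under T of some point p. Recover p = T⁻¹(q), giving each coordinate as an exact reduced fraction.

p = (-2, 0)

T1 = [1 0 2; 0 1 -3; 0 0 1]
T2·T1 = [8/17 15/17 -29/17; -15/17 8/17 -54/17; 0 0 1]
T3·…·T1 = [16/17 30/17 -58/17; 45/17 -24/17 162/17; 0 0 1]
T4·…·T1 = [16/17 30/17 -160/17; 45/17 -24/17 230/17; 0 0 1]
T5·…·T1 = [-74/17 78/17 -620/17; 45/17 -24/17 230/17; 0 0 1]
T6·…·T1 = [-42/85 138/85 -188/17; 431/85 -384/85 634/17; 0 0 1]
det M = -6; M⁻¹ = [64/85 23/85 -30/17; 431/510 7/85 320/51; 0 0 1]
M⁻¹ · (-856/85, 2308/85)ᵀ = (-2, 0)ᵀ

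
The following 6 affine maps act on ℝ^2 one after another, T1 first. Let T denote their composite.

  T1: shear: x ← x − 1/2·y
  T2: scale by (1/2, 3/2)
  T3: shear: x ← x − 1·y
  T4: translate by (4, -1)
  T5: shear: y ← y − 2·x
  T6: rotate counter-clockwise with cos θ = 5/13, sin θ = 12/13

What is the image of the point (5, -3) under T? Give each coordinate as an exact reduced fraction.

T(p) = (1627/52, -4/13)

T1 shear: x ← x − 1/2·y: (5, -3) → (13/2, -3)
T2 scale by (1/2, 3/2): (13/2, -3) → (13/4, -9/2)
T3 shear: x ← x − 1·y: (13/4, -9/2) → (31/4, -9/2)
T4 translate by (4, -1): (31/4, -9/2) → (47/4, -11/2)
T5 shear: y ← y − 2·x: (47/4, -11/2) → (47/4, -29)
T6 rotate counter-clockwise with cos θ = 5/13, sin θ = 12/13: (47/4, -29) → (1627/52, -4/13)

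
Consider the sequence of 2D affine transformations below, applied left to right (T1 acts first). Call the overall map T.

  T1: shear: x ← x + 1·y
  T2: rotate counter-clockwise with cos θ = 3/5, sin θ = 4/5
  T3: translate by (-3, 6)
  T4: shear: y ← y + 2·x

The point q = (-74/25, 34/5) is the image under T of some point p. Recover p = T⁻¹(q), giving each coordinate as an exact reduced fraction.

T1 = [1 1 0; 0 1 0; 0 0 1]
T2·T1 = [3/5 -1/5 0; 4/5 7/5 0; 0 0 1]
T3·…·T1 = [3/5 -1/5 -3; 4/5 7/5 6; 0 0 1]
T4·…·T1 = [3/5 -1/5 -3; 2 1 0; 0 0 1]
det M = 1; M⁻¹ = [1 1/5 3; -2 3/5 -6; 0 0 1]
M⁻¹ · (-74/25, 34/5)ᵀ = (7/5, 4)ᵀ

p = (7/5, 4)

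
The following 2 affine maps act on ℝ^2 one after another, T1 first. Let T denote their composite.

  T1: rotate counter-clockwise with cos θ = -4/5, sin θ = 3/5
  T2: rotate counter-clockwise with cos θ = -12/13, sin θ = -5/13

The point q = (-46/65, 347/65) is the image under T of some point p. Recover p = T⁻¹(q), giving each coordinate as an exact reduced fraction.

p = (-2, 5)

T1 = [-4/5 -3/5 0; 3/5 -4/5 0; 0 0 1]
T2·T1 = [63/65 16/65 0; -16/65 63/65 0; 0 0 1]
det M = 1; M⁻¹ = [63/65 -16/65 0; 16/65 63/65 0; 0 0 1]
M⁻¹ · (-46/65, 347/65)ᵀ = (-2, 5)ᵀ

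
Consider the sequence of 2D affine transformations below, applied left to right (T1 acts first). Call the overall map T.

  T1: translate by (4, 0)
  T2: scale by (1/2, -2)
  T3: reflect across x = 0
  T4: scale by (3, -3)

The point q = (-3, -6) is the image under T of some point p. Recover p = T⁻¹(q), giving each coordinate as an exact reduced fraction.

p = (-2, -1)

T1 = [1 0 4; 0 1 0; 0 0 1]
T2·T1 = [1/2 0 2; 0 -2 0; 0 0 1]
T3·…·T1 = [-1/2 0 -2; 0 -2 0; 0 0 1]
T4·…·T1 = [-3/2 0 -6; 0 6 0; 0 0 1]
det M = -9; M⁻¹ = [-2/3 0 -4; 0 1/6 0; 0 0 1]
M⁻¹ · (-3, -6)ᵀ = (-2, -1)ᵀ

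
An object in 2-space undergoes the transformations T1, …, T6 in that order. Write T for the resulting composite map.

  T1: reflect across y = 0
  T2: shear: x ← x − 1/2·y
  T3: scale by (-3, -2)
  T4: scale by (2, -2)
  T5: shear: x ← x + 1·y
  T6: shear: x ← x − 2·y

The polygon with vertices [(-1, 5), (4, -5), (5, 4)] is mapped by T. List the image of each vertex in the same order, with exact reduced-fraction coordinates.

image vertices: (11, -20), (-29, 20), (-26, -16)

T1 reflect across y = 0: (-1, 5) → (-1, -5); (4, -5) → (4, 5); (5, 4) → (5, -4)
T2 shear: x ← x − 1/2·y: (-1, -5) → (3/2, -5); (4, 5) → (3/2, 5); (5, -4) → (7, -4)
T3 scale by (-3, -2): (3/2, -5) → (-9/2, 10); (3/2, 5) → (-9/2, -10); (7, -4) → (-21, 8)
T4 scale by (2, -2): (-9/2, 10) → (-9, -20); (-9/2, -10) → (-9, 20); (-21, 8) → (-42, -16)
T5 shear: x ← x + 1·y: (-9, -20) → (-29, -20); (-9, 20) → (11, 20); (-42, -16) → (-58, -16)
T6 shear: x ← x − 2·y: (-29, -20) → (11, -20); (11, 20) → (-29, 20); (-58, -16) → (-26, -16)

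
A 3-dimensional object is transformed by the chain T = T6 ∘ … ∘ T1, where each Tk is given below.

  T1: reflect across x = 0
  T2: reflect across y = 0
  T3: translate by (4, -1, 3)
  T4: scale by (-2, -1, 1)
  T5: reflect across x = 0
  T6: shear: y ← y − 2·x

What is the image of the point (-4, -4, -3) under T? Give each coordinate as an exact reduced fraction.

T(p) = (16, -35, 0)

T1 reflect across x = 0: (-4, -4, -3) → (4, -4, -3)
T2 reflect across y = 0: (4, -4, -3) → (4, 4, -3)
T3 translate by (4, -1, 3): (4, 4, -3) → (8, 3, 0)
T4 scale by (-2, -1, 1): (8, 3, 0) → (-16, -3, 0)
T5 reflect across x = 0: (-16, -3, 0) → (16, -3, 0)
T6 shear: y ← y − 2·x: (16, -3, 0) → (16, -35, 0)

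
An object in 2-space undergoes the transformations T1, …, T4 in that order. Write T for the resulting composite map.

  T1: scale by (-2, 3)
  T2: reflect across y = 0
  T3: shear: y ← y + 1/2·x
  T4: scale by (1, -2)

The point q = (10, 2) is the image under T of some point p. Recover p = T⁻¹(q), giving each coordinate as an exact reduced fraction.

p = (-5, 2)

T1 = [-2 0 0; 0 3 0; 0 0 1]
T2·T1 = [-2 0 0; 0 -3 0; 0 0 1]
T3·…·T1 = [-2 0 0; -1 -3 0; 0 0 1]
T4·…·T1 = [-2 0 0; 2 6 0; 0 0 1]
det M = -12; M⁻¹ = [-1/2 0 0; 1/6 1/6 0; 0 0 1]
M⁻¹ · (10, 2)ᵀ = (-5, 2)ᵀ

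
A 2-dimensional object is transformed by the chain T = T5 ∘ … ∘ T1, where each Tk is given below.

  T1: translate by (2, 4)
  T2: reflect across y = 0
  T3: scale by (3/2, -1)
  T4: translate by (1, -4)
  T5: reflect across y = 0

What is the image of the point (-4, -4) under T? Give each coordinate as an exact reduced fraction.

T1 translate by (2, 4): (-4, -4) → (-2, 0)
T2 reflect across y = 0: (-2, 0) → (-2, 0)
T3 scale by (3/2, -1): (-2, 0) → (-3, 0)
T4 translate by (1, -4): (-3, 0) → (-2, -4)
T5 reflect across y = 0: (-2, -4) → (-2, 4)

T(p) = (-2, 4)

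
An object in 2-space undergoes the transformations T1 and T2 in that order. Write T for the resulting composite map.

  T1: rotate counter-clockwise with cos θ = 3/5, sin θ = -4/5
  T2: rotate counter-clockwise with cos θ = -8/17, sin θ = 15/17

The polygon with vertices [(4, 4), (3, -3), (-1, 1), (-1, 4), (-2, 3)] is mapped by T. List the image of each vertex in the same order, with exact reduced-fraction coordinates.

T1 rotate counter-clockwise with cos θ = 3/5, sin θ = -4/5: (4, 4) → (28/5, -4/5); (3, -3) → (-3/5, -21/5); (-1, 1) → (1/5, 7/5); (-1, 4) → (13/5, 16/5); (-2, 3) → (6/5, 17/5)
T2 rotate counter-clockwise with cos θ = -8/17, sin θ = 15/17: (28/5, -4/5) → (-164/85, 452/85); (-3/5, -21/5) → (339/85, 123/85); (1/5, 7/5) → (-113/85, -41/85); (13/5, 16/5) → (-344/85, 67/85); (6/5, 17/5) → (-303/85, -46/85)

image vertices: (-164/85, 452/85), (339/85, 123/85), (-113/85, -41/85), (-344/85, 67/85), (-303/85, -46/85)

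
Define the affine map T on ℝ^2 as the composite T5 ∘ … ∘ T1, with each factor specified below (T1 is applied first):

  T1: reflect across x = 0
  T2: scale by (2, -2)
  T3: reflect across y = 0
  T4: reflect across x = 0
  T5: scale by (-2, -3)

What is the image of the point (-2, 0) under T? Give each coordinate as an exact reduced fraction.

T(p) = (8, 0)

T1 reflect across x = 0: (-2, 0) → (2, 0)
T2 scale by (2, -2): (2, 0) → (4, 0)
T3 reflect across y = 0: (4, 0) → (4, 0)
T4 reflect across x = 0: (4, 0) → (-4, 0)
T5 scale by (-2, -3): (-4, 0) → (8, 0)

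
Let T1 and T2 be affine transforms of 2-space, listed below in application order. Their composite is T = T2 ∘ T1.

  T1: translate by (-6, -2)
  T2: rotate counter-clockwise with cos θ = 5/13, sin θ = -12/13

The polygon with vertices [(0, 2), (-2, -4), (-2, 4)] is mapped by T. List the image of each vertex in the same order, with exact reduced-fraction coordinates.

image vertices: (-30/13, 72/13), (-112/13, 66/13), (-16/13, 106/13)

T1 translate by (-6, -2): (0, 2) → (-6, 0); (-2, -4) → (-8, -6); (-2, 4) → (-8, 2)
T2 rotate counter-clockwise with cos θ = 5/13, sin θ = -12/13: (-6, 0) → (-30/13, 72/13); (-8, -6) → (-112/13, 66/13); (-8, 2) → (-16/13, 106/13)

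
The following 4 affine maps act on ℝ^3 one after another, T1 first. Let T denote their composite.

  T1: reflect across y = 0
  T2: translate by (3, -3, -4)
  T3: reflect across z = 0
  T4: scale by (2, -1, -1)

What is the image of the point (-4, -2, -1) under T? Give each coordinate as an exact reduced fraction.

T(p) = (-2, 1, -5)

T1 reflect across y = 0: (-4, -2, -1) → (-4, 2, -1)
T2 translate by (3, -3, -4): (-4, 2, -1) → (-1, -1, -5)
T3 reflect across z = 0: (-1, -1, -5) → (-1, -1, 5)
T4 scale by (2, -1, -1): (-1, -1, 5) → (-2, 1, -5)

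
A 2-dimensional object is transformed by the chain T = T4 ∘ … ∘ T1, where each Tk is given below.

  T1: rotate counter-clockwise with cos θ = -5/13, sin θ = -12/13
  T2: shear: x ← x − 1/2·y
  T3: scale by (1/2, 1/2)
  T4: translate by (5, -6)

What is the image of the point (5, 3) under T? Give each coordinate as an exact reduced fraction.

T(p) = (357/52, -231/26)

T1 rotate counter-clockwise with cos θ = -5/13, sin θ = -12/13: (5, 3) → (11/13, -75/13)
T2 shear: x ← x − 1/2·y: (11/13, -75/13) → (97/26, -75/13)
T3 scale by (1/2, 1/2): (97/26, -75/13) → (97/52, -75/26)
T4 translate by (5, -6): (97/52, -75/26) → (357/52, -231/26)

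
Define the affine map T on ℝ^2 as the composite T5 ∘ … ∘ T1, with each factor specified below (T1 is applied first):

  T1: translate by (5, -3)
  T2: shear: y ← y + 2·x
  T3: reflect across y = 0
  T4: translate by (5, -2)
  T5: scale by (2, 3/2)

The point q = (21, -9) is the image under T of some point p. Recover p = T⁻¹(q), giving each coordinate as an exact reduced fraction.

p = (1/2, -4)

T1 = [1 0 5; 0 1 -3; 0 0 1]
T2·T1 = [1 0 5; 2 1 7; 0 0 1]
T3·…·T1 = [1 0 5; -2 -1 -7; 0 0 1]
T4·…·T1 = [1 0 10; -2 -1 -9; 0 0 1]
T5·…·T1 = [2 0 20; -3 -3/2 -27/2; 0 0 1]
det M = -3; M⁻¹ = [1/2 0 -10; -1 -2/3 11; 0 0 1]
M⁻¹ · (21, -9)ᵀ = (1/2, -4)ᵀ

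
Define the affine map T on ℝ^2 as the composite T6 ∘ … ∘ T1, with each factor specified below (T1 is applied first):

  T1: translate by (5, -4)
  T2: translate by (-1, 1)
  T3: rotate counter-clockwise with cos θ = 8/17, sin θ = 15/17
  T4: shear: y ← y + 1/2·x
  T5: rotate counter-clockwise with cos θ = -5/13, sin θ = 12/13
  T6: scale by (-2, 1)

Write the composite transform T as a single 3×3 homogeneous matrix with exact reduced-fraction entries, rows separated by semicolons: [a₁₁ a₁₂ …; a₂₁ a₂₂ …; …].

T = [536/221 -138/221 2558/221; 1/221 -365/442 1103/442; 0 0 1]

T1 = [1 0 5; 0 1 -4; 0 0 1]
T2·T1 = [1 0 4; 0 1 -3; 0 0 1]
T3·…·T1 = [8/17 -15/17 77/17; 15/17 8/17 36/17; 0 0 1]
T4·…·T1 = [8/17 -15/17 77/17; 19/17 1/34 149/34; 0 0 1]
T5·…·T1 = [-268/221 69/221 -1279/221; 1/221 -365/442 1103/442; 0 0 1]
T6·…·T1 = [536/221 -138/221 2558/221; 1/221 -365/442 1103/442; 0 0 1]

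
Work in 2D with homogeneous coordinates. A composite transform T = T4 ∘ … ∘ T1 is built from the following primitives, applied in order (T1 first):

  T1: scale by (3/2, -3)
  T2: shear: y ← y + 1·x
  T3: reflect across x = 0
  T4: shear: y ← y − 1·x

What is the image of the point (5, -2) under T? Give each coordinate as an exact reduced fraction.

T1 scale by (3/2, -3): (5, -2) → (15/2, 6)
T2 shear: y ← y + 1·x: (15/2, 6) → (15/2, 27/2)
T3 reflect across x = 0: (15/2, 27/2) → (-15/2, 27/2)
T4 shear: y ← y − 1·x: (-15/2, 27/2) → (-15/2, 21)

T(p) = (-15/2, 21)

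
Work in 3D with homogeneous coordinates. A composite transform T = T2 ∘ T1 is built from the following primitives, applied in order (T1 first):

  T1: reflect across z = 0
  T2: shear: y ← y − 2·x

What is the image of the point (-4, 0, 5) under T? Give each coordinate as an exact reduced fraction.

T(p) = (-4, 8, -5)

T1 reflect across z = 0: (-4, 0, 5) → (-4, 0, -5)
T2 shear: y ← y − 2·x: (-4, 0, -5) → (-4, 8, -5)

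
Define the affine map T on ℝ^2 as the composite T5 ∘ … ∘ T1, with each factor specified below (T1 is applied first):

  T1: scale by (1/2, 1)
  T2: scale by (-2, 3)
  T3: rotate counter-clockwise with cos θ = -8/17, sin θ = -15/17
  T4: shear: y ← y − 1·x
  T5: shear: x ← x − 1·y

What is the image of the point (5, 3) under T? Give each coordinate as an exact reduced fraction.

T1 scale by (1/2, 1): (5, 3) → (5/2, 3)
T2 scale by (-2, 3): (5/2, 3) → (-5, 9)
T3 rotate counter-clockwise with cos θ = -8/17, sin θ = -15/17: (-5, 9) → (175/17, 3/17)
T4 shear: y ← y − 1·x: (175/17, 3/17) → (175/17, -172/17)
T5 shear: x ← x − 1·y: (175/17, -172/17) → (347/17, -172/17)

T(p) = (347/17, -172/17)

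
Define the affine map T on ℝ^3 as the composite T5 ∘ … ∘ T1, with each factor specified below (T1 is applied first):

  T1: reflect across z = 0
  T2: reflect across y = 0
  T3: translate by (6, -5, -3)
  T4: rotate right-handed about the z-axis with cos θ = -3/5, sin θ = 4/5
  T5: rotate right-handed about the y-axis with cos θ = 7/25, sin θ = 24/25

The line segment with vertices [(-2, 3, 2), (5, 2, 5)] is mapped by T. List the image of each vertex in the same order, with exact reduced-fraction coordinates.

T1 reflect across z = 0: (-2, 3, 2) → (-2, 3, -2); (5, 2, 5) → (5, 2, -5)
T2 reflect across y = 0: (-2, 3, -2) → (-2, -3, -2); (5, 2, -5) → (5, -2, -5)
T3 translate by (6, -5, -3): (-2, -3, -2) → (4, -8, -5); (5, -2, -5) → (11, -7, -8)
T4 rotate right-handed about the z-axis with cos θ = -3/5, sin θ = 4/5: (4, -8, -5) → (4, 8, -5); (11, -7, -8) → (-1, 13, -8)
T5 rotate right-handed about the y-axis with cos θ = 7/25, sin θ = 24/25: (4, 8, -5) → (-92/25, 8, -131/25); (-1, 13, -8) → (-199/25, 13, -32/25)

image vertices: (-92/25, 8, -131/25), (-199/25, 13, -32/25)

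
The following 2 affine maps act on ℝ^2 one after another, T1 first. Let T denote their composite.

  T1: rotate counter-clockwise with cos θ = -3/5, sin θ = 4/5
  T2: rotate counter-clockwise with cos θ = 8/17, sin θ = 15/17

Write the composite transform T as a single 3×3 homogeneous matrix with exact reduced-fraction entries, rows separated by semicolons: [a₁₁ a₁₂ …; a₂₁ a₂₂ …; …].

T = [-84/85 13/85 0; -13/85 -84/85 0; 0 0 1]

T1 = [-3/5 -4/5 0; 4/5 -3/5 0; 0 0 1]
T2·T1 = [-84/85 13/85 0; -13/85 -84/85 0; 0 0 1]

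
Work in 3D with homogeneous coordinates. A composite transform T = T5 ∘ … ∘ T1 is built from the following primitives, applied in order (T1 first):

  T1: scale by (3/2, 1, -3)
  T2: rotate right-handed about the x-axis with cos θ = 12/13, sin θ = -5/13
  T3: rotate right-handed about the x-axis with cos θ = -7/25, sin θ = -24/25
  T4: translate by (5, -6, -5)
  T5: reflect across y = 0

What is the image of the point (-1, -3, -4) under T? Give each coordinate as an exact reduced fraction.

T1 scale by (3/2, 1, -3): (-1, -3, -4) → (-3/2, -3, 12)
T2 rotate right-handed about the x-axis with cos θ = 12/13, sin θ = -5/13: (-3/2, -3, 12) → (-3/2, 24/13, 159/13)
T3 rotate right-handed about the x-axis with cos θ = -7/25, sin θ = -24/25: (-3/2, 24/13, 159/13) → (-3/2, 3648/325, -1689/325)
T4 translate by (5, -6, -5): (-3/2, 3648/325, -1689/325) → (7/2, 1698/325, -3314/325)
T5 reflect across y = 0: (7/2, 1698/325, -3314/325) → (7/2, -1698/325, -3314/325)

T(p) = (7/2, -1698/325, -3314/325)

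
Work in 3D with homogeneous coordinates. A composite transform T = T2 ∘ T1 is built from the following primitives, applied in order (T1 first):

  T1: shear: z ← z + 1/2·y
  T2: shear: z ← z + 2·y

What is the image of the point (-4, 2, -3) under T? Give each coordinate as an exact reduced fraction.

T1 shear: z ← z + 1/2·y: (-4, 2, -3) → (-4, 2, -2)
T2 shear: z ← z + 2·y: (-4, 2, -2) → (-4, 2, 2)

T(p) = (-4, 2, 2)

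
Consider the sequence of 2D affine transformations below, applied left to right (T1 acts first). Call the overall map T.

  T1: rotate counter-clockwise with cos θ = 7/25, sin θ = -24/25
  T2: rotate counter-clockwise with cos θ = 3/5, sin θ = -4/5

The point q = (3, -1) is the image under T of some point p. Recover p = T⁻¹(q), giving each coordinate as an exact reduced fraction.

p = (-1, 3)

T1 = [7/25 24/25 0; -24/25 7/25 0; 0 0 1]
T2·T1 = [-3/5 4/5 0; -4/5 -3/5 0; 0 0 1]
det M = 1; M⁻¹ = [-3/5 -4/5 0; 4/5 -3/5 0; 0 0 1]
M⁻¹ · (3, -1)ᵀ = (-1, 3)ᵀ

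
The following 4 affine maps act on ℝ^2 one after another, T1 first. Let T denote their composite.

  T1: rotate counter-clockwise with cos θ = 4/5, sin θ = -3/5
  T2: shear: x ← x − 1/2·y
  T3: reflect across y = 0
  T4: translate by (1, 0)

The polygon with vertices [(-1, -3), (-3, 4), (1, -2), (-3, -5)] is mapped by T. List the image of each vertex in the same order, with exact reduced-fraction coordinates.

T1 rotate counter-clockwise with cos θ = 4/5, sin θ = -3/5: (-1, -3) → (-13/5, -9/5); (-3, 4) → (0, 5); (1, -2) → (-2/5, -11/5); (-3, -5) → (-27/5, -11/5)
T2 shear: x ← x − 1/2·y: (-13/5, -9/5) → (-17/10, -9/5); (0, 5) → (-5/2, 5); (-2/5, -11/5) → (7/10, -11/5); (-27/5, -11/5) → (-43/10, -11/5)
T3 reflect across y = 0: (-17/10, -9/5) → (-17/10, 9/5); (-5/2, 5) → (-5/2, -5); (7/10, -11/5) → (7/10, 11/5); (-43/10, -11/5) → (-43/10, 11/5)
T4 translate by (1, 0): (-17/10, 9/5) → (-7/10, 9/5); (-5/2, -5) → (-3/2, -5); (7/10, 11/5) → (17/10, 11/5); (-43/10, 11/5) → (-33/10, 11/5)

image vertices: (-7/10, 9/5), (-3/2, -5), (17/10, 11/5), (-33/10, 11/5)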